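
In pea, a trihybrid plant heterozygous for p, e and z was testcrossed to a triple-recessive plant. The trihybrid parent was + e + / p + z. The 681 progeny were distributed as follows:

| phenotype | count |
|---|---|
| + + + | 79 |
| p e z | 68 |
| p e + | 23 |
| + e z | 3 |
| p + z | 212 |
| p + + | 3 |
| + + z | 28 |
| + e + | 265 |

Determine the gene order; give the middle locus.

z

The two rarest classes, + e z and p + +, are the double crossovers. Comparing them with the parentals, only the z allele has switched, so z is the middle locus and the order is p – z – e.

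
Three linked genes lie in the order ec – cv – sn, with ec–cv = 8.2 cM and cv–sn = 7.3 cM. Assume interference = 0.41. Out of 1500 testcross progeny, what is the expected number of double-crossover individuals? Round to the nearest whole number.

Map distances give recombination frequencies of 0.082 and 0.073 for the two intervals.
With interference 0.41 (so coincidence = 0.59), expected double-crossover frequency = 0.082 × 0.073 × 0.59 = 0.00353.
Expected number = 0.00353 × 1500 = 5.30 ≈ 5.

5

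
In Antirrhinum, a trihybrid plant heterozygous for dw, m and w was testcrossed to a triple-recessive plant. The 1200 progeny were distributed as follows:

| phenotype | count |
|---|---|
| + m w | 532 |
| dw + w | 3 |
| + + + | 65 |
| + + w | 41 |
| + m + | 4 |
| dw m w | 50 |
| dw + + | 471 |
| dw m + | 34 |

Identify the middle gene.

w

The two most frequent reciprocal classes, + m w and dw + +, are the parental types, so the F1 was + m w / dw + +.
The two rarest classes, + m + and dw + w, are the double crossovers. Comparing them with the parentals, only the w allele has switched, so w is the middle locus and the order is dw – w – m.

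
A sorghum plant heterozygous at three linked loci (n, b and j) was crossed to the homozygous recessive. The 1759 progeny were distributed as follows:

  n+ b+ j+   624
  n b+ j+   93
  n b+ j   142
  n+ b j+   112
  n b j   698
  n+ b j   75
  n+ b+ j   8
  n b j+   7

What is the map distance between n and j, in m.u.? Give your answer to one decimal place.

The two most frequent reciprocal classes, n+ b+ j+ and n b j, are the parental types, so the F1 was n+ b+ j+ / n b j.
The two rarest classes, n+ b+ j and n b j+, are the double crossovers. Comparing them with the parentals, only the j allele has switched, so j is the middle locus and the order is b – j – n.
Crossovers in the j–n interval produce the single-crossover classes n b+ j+ and n+ b j (93 + 75 = 168) plus the double crossovers (15).
RF(j–n) = (168 + 15) / 1759 = 183/1759 = 0.1040 → 10.4 m.u.

10.4 m.u.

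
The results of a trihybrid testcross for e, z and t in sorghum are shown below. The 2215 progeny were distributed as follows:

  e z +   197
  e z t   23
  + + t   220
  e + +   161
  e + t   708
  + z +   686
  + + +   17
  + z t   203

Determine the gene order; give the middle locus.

The two most frequent reciprocal classes, e + t and + z +, are the parental types, so the F1 was e + t / + z +.
The two rarest classes, e z t and + + +, are the double crossovers. Comparing them with the parentals, only the z allele has switched, so z is the middle locus and the order is t – z – e.

z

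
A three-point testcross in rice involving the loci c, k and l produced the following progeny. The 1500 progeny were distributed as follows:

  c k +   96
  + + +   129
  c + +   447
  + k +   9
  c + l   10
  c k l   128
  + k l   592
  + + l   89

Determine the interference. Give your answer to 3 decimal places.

The two most frequent reciprocal classes, + k l and c + +, are the parental types, so the F1 was + k l / c + +.
The two rarest classes, + k + and c + l, are the double crossovers. Comparing them with the parentals, only the l allele has switched, so l is the middle locus and the order is c – l – k.
c–l: (257 + 19)/1500 = 0.1840; l–k: (185 + 19)/1500 = 0.1360.
Expected DCO frequency = 0.1840 × 0.1360 ≈ 0.02502; observed = 19/1500 ≈ 0.01267.
Coefficient of coincidence = 0.01267/0.02502 ≈ 0.506; interference = 1 − 0.506 = 0.494.

0.494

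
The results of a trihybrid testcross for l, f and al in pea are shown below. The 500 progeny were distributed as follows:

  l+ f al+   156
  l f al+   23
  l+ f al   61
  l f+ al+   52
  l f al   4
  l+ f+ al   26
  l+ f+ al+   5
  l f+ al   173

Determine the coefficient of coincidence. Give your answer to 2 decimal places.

The two most frequent reciprocal classes, l f+ al and l+ f al+, are the parental types, so the F1 was l f+ al / l+ f al+.
The two rarest classes, l f al and l+ f+ al+, are the double crossovers. Comparing them with the parentals, only the f allele has switched, so f is the middle locus and the order is l – f – al.
l–f: (49 + 9)/500 = 0.1160; f–al: (113 + 9)/500 = 0.2440.
Expected DCO frequency = 0.1160 × 0.2440 ≈ 0.02830; observed = 9/500 ≈ 0.01800.
Coefficient of coincidence = 0.01800/0.02830 ≈ 0.64.

0.64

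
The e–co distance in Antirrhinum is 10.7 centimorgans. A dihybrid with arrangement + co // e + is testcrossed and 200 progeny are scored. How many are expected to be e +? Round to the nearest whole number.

A map distance of 10.7 centimorgans corresponds to a recombination frequency of 0.107.
The F1 is + co / e +, so e + is a parental gamete class with expected frequency (1 − r)/2 = 0.893/2 = 0.4465.
Expected number = 0.4465 × 200 = 89.30 ≈ 89.

89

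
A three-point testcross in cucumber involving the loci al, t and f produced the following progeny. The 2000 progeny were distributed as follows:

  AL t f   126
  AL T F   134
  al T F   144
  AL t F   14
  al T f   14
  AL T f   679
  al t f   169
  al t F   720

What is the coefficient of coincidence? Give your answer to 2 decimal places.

0.57

The two most frequent reciprocal classes, AL T f and al t F, are the parental types, so the F1 was AL T f / al t F.
The two rarest classes, al T f and AL t F, are the double crossovers. Comparing them with the parentals, only the al allele has switched, so al is the middle locus and the order is f – al – t.
f–al: (303 + 28)/2000 = 0.1655; al–t: (270 + 28)/2000 = 0.1490.
Expected DCO frequency = 0.1655 × 0.1490 ≈ 0.02466; observed = 28/2000 ≈ 0.01400.
Coefficient of coincidence = 0.01400/0.02466 ≈ 0.57.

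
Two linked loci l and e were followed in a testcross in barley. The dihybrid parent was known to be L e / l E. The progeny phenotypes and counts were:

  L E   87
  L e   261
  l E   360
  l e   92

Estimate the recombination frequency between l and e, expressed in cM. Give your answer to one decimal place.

The recombinant classes are L E and l e: 87 + 92 = 179.
Recombination frequency = 179/800 = 0.2238 ≈ 22.4%, i.e. 22.4 cM.

22.4 cM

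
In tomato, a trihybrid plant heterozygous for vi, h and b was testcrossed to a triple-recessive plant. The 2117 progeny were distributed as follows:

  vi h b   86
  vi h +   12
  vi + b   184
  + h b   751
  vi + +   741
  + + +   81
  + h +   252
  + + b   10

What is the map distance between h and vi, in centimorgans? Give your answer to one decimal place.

The two most frequent reciprocal classes, + h b and vi + +, are the parental types, so the F1 was + h b / vi + +.
The two rarest classes, + + b and vi h +, are the double crossovers. Comparing them with the parentals, only the h allele has switched, so h is the middle locus and the order is vi – h – b.
Crossovers in the vi–h interval produce the single-crossover classes vi h b and + + + (86 + 81 = 167) plus the double crossovers (22).
RF(vi–h) = (167 + 22) / 2117 = 189/2117 = 0.0893 → 8.9 centimorgans.

8.9 centimorgans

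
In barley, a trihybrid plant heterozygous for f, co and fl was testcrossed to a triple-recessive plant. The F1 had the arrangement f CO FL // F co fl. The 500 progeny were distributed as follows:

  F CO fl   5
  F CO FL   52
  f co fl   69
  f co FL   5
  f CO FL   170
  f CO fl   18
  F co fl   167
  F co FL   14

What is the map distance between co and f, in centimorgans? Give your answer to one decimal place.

The two rarest classes, f co FL and F CO fl, are the double crossovers. Comparing them with the parentals, only the co allele has switched, so co is the middle locus and the order is fl – co – f.
Crossovers in the co–f interval produce the single-crossover classes F CO FL and f co fl (52 + 69 = 121) plus the double crossovers (10).
RF(co–f) = (121 + 10) / 500 = 131/500 = 0.2620 → 26.2 centimorgans.

26.2 centimorgans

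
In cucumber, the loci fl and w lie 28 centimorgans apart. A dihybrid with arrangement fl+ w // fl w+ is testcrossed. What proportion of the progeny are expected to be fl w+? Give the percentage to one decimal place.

A map distance of 28 centimorgans corresponds to a recombination frequency of 0.280.
The F1 is fl+ w / fl w+, so fl w+ is a parental gamete class with expected frequency (1 − r)/2 = 0.720/2 = 0.3600.
That is 0.3600 = 36.0% of the progeny.

36.0%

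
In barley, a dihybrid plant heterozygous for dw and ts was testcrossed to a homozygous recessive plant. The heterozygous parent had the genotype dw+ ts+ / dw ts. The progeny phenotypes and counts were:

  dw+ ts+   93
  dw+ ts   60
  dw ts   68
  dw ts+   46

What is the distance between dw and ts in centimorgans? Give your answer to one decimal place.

The recombinant classes are dw+ ts and dw ts+: 60 + 46 = 106.
Recombination frequency = 106/267 = 0.3970 ≈ 39.7%, i.e. 39.7 centimorgans.

39.7 centimorgans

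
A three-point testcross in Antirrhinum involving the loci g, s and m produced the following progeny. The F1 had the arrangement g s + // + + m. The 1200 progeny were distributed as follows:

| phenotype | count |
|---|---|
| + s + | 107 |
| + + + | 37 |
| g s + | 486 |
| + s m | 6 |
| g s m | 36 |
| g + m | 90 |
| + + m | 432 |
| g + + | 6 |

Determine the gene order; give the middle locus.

s

The two rarest classes, g + + and + s m, are the double crossovers. Comparing them with the parentals, only the s allele has switched, so s is the middle locus and the order is m – s – g.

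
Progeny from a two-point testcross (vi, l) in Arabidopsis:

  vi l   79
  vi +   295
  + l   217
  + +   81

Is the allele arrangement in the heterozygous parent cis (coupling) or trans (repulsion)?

The two most frequent classes are + l (217) and vi + (295); these are the parental (non-recombinant) types.
So the F1 carried + l on one chromosome and vi + on the other — the recessive alleles are on opposite chromosomes (trans / repulsion).

trans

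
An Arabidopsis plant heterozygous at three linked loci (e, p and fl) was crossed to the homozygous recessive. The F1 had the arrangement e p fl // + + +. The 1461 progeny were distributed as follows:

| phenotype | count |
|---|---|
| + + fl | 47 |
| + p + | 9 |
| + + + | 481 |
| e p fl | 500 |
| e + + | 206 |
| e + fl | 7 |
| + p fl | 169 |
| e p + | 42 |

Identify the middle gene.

The two rarest classes, e + fl and + p +, are the double crossovers. Comparing them with the parentals, only the p allele has switched, so p is the middle locus and the order is fl – p – e.

p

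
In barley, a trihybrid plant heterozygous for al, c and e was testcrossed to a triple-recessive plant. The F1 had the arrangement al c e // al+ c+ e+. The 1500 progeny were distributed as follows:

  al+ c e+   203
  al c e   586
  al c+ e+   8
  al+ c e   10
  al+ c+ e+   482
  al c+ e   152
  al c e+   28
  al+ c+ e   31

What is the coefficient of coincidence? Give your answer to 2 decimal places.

The two rarest classes, al+ c e and al c+ e+, are the double crossovers. Comparing them with the parentals, only the al allele has switched, so al is the middle locus and the order is c – al – e.
c–al: (355 + 18)/1500 = 0.2487; al–e: (59 + 18)/1500 = 0.0513.
Expected DCO frequency = 0.2487 × 0.0513 ≈ 0.01276; observed = 18/1500 ≈ 0.01200.
Coefficient of coincidence = 0.01200/0.01276 ≈ 0.94.

0.94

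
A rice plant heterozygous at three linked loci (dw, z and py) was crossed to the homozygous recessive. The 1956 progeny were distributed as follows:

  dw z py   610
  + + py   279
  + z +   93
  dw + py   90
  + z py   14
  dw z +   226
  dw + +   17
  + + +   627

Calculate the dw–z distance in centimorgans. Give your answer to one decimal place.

The two most frequent reciprocal classes, dw z py and + + +, are the parental types, so the F1 was dw z py / + + +.
The two rarest classes, + z py and dw + +, are the double crossovers. Comparing them with the parentals, only the dw allele has switched, so dw is the middle locus and the order is py – dw – z.
Crossovers in the dw–z interval produce the single-crossover classes dw + py and + z + (90 + 93 = 183) plus the double crossovers (31).
RF(dw–z) = (183 + 31) / 1956 = 214/1956 = 0.1094 → 10.9 centimorgans.

10.9 centimorgans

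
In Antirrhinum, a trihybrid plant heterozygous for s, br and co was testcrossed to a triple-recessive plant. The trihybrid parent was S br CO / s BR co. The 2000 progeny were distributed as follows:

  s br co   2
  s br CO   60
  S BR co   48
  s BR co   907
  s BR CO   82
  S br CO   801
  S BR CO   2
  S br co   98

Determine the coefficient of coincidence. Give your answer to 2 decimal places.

The two rarest classes, S BR CO and s br co, are the double crossovers. Comparing them with the parentals, only the br allele has switched, so br is the middle locus and the order is co – br – s.
co–br: (180 + 4)/2000 = 0.0920; br–s: (108 + 4)/2000 = 0.0560.
Expected DCO frequency = 0.0920 × 0.0560 ≈ 0.00515; observed = 4/2000 ≈ 0.00200.
Coefficient of coincidence = 0.00200/0.00515 ≈ 0.39.

0.39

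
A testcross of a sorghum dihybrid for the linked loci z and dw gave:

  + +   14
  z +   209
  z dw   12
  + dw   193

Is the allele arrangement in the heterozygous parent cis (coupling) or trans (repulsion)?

trans

The two most frequent classes are + dw (193) and z + (209); these are the parental (non-recombinant) types.
So the F1 carried + dw on one chromosome and z + on the other — the recessive alleles are on opposite chromosomes (trans / repulsion).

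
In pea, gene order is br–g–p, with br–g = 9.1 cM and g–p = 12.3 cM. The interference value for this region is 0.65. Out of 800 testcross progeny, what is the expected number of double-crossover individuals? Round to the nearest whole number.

3

Map distances give recombination frequencies of 0.091 and 0.123 for the two intervals.
With interference 0.65 (so coincidence = 0.35), expected double-crossover frequency = 0.091 × 0.123 × 0.35 = 0.00392.
Expected number = 0.00392 × 800 = 3.13 ≈ 3.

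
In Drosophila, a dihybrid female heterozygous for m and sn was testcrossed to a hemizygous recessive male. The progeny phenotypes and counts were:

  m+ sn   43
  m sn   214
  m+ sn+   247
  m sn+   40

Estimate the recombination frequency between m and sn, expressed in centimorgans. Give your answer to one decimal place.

The two most frequent classes, m+ sn+ (247) and m sn (214), are the parental types, so the F1 was m+ sn+ / m sn.
The recombinant classes are m+ sn and m sn+: 43 + 40 = 83.
Recombination frequency = 83/544 = 0.1526 ≈ 15.3%, i.e. 15.3 centimorgans.

15.3 centimorgans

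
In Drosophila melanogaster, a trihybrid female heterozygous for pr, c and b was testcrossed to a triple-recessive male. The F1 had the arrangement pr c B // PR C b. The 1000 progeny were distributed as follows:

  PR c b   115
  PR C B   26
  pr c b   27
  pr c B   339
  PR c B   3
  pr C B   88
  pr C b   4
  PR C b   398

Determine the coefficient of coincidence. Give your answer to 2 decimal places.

0.56

The two rarest classes, PR c B and pr C b, are the double crossovers. Comparing them with the parentals, only the pr allele has switched, so pr is the middle locus and the order is b – pr – c.
b–pr: (53 + 7)/1000 = 0.0600; pr–c: (203 + 7)/1000 = 0.2100.
Expected DCO frequency = 0.0600 × 0.2100 ≈ 0.01260; observed = 7/1000 ≈ 0.00700.
Coefficient of coincidence = 0.00700/0.01260 ≈ 0.56.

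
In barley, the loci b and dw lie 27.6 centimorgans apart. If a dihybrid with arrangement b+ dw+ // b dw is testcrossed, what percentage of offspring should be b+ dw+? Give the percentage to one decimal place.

A map distance of 27.6 centimorgans corresponds to a recombination frequency of 0.276.
The F1 is b+ dw+ / b dw, so b+ dw+ is a parental gamete class with expected frequency (1 − r)/2 = 0.724/2 = 0.3620.
That is 0.3620 = 36.2% of the progeny.

36.2%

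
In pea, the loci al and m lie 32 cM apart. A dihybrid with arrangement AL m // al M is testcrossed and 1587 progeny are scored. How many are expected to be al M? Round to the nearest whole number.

A map distance of 32 cM corresponds to a recombination frequency of 0.320.
The F1 is AL m / al M, so al M is a parental gamete class with expected frequency (1 − r)/2 = 0.680/2 = 0.3400.
Expected number = 0.3400 × 1587 = 539.58 ≈ 540.

540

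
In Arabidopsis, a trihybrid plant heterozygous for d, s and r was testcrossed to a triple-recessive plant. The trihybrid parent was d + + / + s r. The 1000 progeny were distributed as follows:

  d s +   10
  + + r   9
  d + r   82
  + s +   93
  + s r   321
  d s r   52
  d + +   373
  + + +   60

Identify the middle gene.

s

The two rarest classes, d s + and + + r, are the double crossovers. Comparing them with the parentals, only the s allele has switched, so s is the middle locus and the order is d – s – r.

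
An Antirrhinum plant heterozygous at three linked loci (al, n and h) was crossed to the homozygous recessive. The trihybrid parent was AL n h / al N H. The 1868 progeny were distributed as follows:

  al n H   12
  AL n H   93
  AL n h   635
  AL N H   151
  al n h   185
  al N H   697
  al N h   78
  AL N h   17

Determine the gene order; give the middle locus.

n

The two rarest classes, AL N h and al n H, are the double crossovers. Comparing them with the parentals, only the n allele has switched, so n is the middle locus and the order is h – n – al.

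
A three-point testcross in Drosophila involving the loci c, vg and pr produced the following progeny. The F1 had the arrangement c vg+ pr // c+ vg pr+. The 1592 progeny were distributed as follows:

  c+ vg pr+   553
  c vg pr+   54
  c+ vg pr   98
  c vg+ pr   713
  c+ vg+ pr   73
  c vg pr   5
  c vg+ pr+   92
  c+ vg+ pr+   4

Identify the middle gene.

The two rarest classes, c vg pr and c+ vg+ pr+, are the double crossovers. Comparing them with the parentals, only the vg allele has switched, so vg is the middle locus and the order is pr – vg – c.

vg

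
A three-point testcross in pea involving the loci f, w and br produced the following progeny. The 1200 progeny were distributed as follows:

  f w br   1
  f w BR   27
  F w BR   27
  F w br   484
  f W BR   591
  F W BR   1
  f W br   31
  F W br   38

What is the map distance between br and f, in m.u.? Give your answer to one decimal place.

The two most frequent reciprocal classes, F w br and f W BR, are the parental types, so the F1 was F w br / f W BR.
The two rarest classes, f w br and F W BR, are the double crossovers. Comparing them with the parentals, only the f allele has switched, so f is the middle locus and the order is w – f – br.
Crossovers in the f–br interval produce the single-crossover classes F w BR and f W br (27 + 31 = 58) plus the double crossovers (2).
RF(f–br) = (58 + 2) / 1200 = 60/1200 = 0.0500 → 5.0 m.u.

5.0 m.u.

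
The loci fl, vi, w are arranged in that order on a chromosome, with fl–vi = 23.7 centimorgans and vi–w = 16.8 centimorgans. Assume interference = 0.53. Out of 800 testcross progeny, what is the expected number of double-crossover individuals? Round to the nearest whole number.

Map distances give recombination frequencies of 0.237 and 0.168 for the two intervals.
With interference 0.53 (so coincidence = 0.47), expected double-crossover frequency = 0.237 × 0.168 × 0.47 = 0.01871.
Expected number = 0.01871 × 800 = 14.97 ≈ 15.

15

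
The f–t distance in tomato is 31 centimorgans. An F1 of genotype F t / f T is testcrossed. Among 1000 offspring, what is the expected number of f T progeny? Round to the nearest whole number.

A map distance of 31 centimorgans corresponds to a recombination frequency of 0.310.
The F1 is F t / f T, so f T is a parental gamete class with expected frequency (1 − r)/2 = 0.690/2 = 0.3450.
Expected number = 0.3450 × 1000 = 345.00 ≈ 345.

345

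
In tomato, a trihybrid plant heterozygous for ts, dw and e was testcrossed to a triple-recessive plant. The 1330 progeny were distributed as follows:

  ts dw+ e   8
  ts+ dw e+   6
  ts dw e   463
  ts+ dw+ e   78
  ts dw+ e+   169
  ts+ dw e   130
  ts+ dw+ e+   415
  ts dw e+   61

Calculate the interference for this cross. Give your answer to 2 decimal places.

0.61

The two most frequent reciprocal classes, ts+ dw+ e+ and ts dw e, are the parental types, so the F1 was ts+ dw+ e+ / ts dw e.
The two rarest classes, ts+ dw e+ and ts dw+ e, are the double crossovers. Comparing them with the parentals, only the dw allele has switched, so dw is the middle locus and the order is e – dw – ts.
e–dw: (139 + 14)/1330 = 0.1150; dw–ts: (299 + 14)/1330 = 0.2353.
Expected DCO frequency = 0.1150 × 0.2353 ≈ 0.02706; observed = 14/1330 ≈ 0.01053.
Coefficient of coincidence = 0.01053/0.02706 ≈ 0.39; interference = 1 − 0.39 = 0.61.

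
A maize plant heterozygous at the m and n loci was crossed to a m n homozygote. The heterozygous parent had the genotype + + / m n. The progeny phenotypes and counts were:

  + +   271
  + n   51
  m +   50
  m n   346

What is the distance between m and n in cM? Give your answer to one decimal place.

14.1 cM

The recombinant classes are + n and m +: 51 + 50 = 101.
Recombination frequency = 101/718 = 0.1407 ≈ 14.1%, i.e. 14.1 cM.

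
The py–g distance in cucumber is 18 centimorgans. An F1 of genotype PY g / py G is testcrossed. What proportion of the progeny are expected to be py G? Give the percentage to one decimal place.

A map distance of 18 centimorgans corresponds to a recombination frequency of 0.180.
The F1 is PY g / py G, so py G is a parental gamete class with expected frequency (1 − r)/2 = 0.820/2 = 0.4100.
That is 0.4100 = 41.0% of the progeny.

41.0%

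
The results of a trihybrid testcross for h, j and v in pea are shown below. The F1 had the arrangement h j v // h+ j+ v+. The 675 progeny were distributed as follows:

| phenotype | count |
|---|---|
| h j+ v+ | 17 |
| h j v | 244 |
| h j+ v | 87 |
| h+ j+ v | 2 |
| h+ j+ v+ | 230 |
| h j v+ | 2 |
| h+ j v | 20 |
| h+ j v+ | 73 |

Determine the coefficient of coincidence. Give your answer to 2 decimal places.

The two rarest classes, h j v+ and h+ j+ v, are the double crossovers. Comparing them with the parentals, only the v allele has switched, so v is the middle locus and the order is j – v – h.
j–v: (160 + 4)/675 = 0.2430; v–h: (37 + 4)/675 = 0.0607.
Expected DCO frequency = 0.2430 × 0.0607 ≈ 0.01475; observed = 4/675 ≈ 0.00593.
Coefficient of coincidence = 0.00593/0.01475 ≈ 0.40.

0.40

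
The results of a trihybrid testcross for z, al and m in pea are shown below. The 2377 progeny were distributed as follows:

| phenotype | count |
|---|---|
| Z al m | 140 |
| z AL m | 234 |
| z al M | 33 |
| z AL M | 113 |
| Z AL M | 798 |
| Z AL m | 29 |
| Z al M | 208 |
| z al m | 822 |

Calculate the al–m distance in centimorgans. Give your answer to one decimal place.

21.2 centimorgans

The two most frequent reciprocal classes, z al m and Z AL M, are the parental types, so the F1 was z al m / Z AL M.
The two rarest classes, z al M and Z AL m, are the double crossovers. Comparing them with the parentals, only the m allele has switched, so m is the middle locus and the order is z – m – al.
Crossovers in the m–al interval produce the single-crossover classes z AL m and Z al M (234 + 208 = 442) plus the double crossovers (62).
RF(m–al) = (442 + 62) / 2377 = 504/2377 = 0.2120 → 21.2 centimorgans.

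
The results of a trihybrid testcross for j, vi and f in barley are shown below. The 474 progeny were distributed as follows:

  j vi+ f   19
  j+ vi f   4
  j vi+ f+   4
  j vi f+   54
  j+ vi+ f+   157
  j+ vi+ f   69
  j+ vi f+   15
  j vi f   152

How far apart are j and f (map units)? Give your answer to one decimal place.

The two most frequent reciprocal classes, j+ vi+ f+ and j vi f, are the parental types, so the F1 was j+ vi+ f+ / j vi f.
The two rarest classes, j vi+ f+ and j+ vi f, are the double crossovers. Comparing them with the parentals, only the j allele has switched, so j is the middle locus and the order is f – j – vi.
Crossovers in the f–j interval produce the single-crossover classes j+ vi+ f and j vi f+ (69 + 54 = 123) plus the double crossovers (8).
RF(f–j) = (123 + 8) / 474 = 131/474 = 0.2764 → 27.6 map units.

27.6 map units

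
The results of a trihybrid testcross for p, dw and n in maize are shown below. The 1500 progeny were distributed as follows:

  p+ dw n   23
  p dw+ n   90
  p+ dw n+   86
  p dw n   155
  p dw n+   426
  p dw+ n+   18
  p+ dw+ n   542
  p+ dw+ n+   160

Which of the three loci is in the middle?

The two most frequent reciprocal classes, p dw n+ and p+ dw+ n, are the parental types, so the F1 was p dw n+ / p+ dw+ n.
The two rarest classes, p dw+ n+ and p+ dw n, are the double crossovers. Comparing them with the parentals, only the dw allele has switched, so dw is the middle locus and the order is p – dw – n.

dw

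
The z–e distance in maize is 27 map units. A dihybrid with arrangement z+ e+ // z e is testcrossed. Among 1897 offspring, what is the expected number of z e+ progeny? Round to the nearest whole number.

256

A map distance of 27 map units corresponds to a recombination frequency of 0.270.
The F1 is z+ e+ / z e, so z e+ is a recombinant gamete class with expected frequency r/2 = 0.270/2 = 0.1350.
Expected number = 0.1350 × 1897 = 256.10 ≈ 256.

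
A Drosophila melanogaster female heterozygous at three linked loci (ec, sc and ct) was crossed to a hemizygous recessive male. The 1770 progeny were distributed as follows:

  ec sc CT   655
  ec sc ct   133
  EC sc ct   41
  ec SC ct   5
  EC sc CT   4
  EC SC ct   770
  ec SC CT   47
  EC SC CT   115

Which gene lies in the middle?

ec

The two most frequent reciprocal classes, ec sc CT and EC SC ct, are the parental types, so the F1 was ec sc CT / EC SC ct.
The two rarest classes, EC sc CT and ec SC ct, are the double crossovers. Comparing them with the parentals, only the ec allele has switched, so ec is the middle locus and the order is sc – ec – ct.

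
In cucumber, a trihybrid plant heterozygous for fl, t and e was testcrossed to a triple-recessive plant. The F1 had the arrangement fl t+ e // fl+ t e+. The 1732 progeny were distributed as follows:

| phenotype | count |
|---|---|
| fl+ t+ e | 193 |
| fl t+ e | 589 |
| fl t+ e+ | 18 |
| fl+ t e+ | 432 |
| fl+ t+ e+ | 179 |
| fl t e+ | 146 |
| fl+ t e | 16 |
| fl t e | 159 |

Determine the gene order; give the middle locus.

The two rarest classes, fl t+ e+ and fl+ t e, are the double crossovers. Comparing them with the parentals, only the e allele has switched, so e is the middle locus and the order is t – e – fl.

e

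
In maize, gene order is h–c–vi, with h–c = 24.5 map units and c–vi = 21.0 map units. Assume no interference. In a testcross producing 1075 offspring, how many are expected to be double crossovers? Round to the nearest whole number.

Map distances give recombination frequencies of 0.245 and 0.210 for the two intervals.
With no interference, expected double-crossover frequency = 0.245 × 0.210 = 0.05145.
Expected number = 0.05145 × 1075 = 55.31 ≈ 55.

55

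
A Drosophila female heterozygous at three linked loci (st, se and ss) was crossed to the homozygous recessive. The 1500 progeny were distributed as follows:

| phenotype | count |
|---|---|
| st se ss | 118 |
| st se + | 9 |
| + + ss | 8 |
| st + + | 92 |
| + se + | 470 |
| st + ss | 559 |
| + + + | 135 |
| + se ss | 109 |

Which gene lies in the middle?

The two most frequent reciprocal classes, + se + and st + ss, are the parental types, so the F1 was + se + / st + ss.
The two rarest classes, st se + and + + ss, are the double crossovers. Comparing them with the parentals, only the st allele has switched, so st is the middle locus and the order is ss – st – se.

st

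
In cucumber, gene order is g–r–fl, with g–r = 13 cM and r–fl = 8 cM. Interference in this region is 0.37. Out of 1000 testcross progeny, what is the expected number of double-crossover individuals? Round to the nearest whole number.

Map distances give recombination frequencies of 0.130 and 0.080 for the two intervals.
With interference 0.37 (so coincidence = 0.63), expected double-crossover frequency = 0.130 × 0.080 × 0.63 = 0.00655.
Expected number = 0.00655 × 1000 = 6.55 ≈ 7.

7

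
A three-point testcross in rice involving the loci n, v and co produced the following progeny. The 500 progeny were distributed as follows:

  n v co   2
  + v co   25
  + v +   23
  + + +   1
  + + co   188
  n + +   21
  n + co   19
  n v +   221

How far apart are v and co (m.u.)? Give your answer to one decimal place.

The two most frequent reciprocal classes, n v + and + + co, are the parental types, so the F1 was n v + / + + co.
The two rarest classes, n v co and + + +, are the double crossovers. Comparing them with the parentals, only the co allele has switched, so co is the middle locus and the order is n – co – v.
Crossovers in the co–v interval produce the single-crossover classes n + + and + v co (21 + 25 = 46) plus the double crossovers (3).
RF(co–v) = (46 + 3) / 500 = 49/500 = 0.0980 → 9.8 m.u.

9.8 m.u.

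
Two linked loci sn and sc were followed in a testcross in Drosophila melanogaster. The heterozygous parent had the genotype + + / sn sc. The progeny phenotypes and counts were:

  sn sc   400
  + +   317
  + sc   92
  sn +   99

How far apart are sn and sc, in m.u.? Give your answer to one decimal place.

21.0 m.u.

The recombinant classes are + sc and sn +: 92 + 99 = 191.
Recombination frequency = 191/908 = 0.2104 ≈ 21.0%, i.e. 21.0 m.u.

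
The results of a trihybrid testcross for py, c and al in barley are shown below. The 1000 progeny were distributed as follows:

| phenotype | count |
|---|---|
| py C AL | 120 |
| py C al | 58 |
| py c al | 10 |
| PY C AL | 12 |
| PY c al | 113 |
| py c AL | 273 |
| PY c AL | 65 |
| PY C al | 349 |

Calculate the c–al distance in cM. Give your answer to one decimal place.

25.5 cM

The two most frequent reciprocal classes, PY C al and py c AL, are the parental types, so the F1 was PY C al / py c AL.
The two rarest classes, PY C AL and py c al, are the double crossovers. Comparing them with the parentals, only the al allele has switched, so al is the middle locus and the order is c – al – py.
Crossovers in the c–al interval produce the single-crossover classes PY c al and py C AL (113 + 120 = 233) plus the double crossovers (22).
RF(c–al) = (233 + 22) / 1000 = 255/1000 = 0.2550 → 25.5 cM.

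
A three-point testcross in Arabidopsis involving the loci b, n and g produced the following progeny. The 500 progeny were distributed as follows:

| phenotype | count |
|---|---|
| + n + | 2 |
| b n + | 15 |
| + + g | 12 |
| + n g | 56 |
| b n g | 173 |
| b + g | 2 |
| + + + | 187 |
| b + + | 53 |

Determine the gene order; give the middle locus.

The two most frequent reciprocal classes, + + + and b n g, are the parental types, so the F1 was + + + / b n g.
The two rarest classes, + n + and b + g, are the double crossovers. Comparing them with the parentals, only the n allele has switched, so n is the middle locus and the order is g – n – b.

n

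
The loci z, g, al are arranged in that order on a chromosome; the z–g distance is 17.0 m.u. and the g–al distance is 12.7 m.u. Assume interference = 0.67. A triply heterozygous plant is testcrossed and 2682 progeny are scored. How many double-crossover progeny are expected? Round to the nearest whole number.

19

Map distances give recombination frequencies of 0.170 and 0.127 for the two intervals.
With interference 0.67 (so coincidence = 0.33), expected double-crossover frequency = 0.170 × 0.127 × 0.33 = 0.00712.
Expected number = 0.00712 × 2682 = 19.11 ≈ 19.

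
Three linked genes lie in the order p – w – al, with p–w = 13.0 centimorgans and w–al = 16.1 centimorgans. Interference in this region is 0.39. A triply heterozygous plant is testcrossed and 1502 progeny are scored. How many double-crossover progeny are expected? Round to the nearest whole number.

19

Map distances give recombination frequencies of 0.130 and 0.161 for the two intervals.
With interference 0.39 (so coincidence = 0.61), expected double-crossover frequency = 0.130 × 0.161 × 0.61 = 0.01277.
Expected number = 0.01277 × 1502 = 19.18 ≈ 19.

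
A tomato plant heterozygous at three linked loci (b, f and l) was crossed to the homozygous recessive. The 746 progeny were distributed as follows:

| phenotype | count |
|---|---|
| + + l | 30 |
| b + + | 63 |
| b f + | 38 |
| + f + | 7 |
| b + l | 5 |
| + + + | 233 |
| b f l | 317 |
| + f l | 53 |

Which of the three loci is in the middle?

The two most frequent reciprocal classes, + + + and b f l, are the parental types, so the F1 was + + + / b f l.
The two rarest classes, + f + and b + l, are the double crossovers. Comparing them with the parentals, only the f allele has switched, so f is the middle locus and the order is b – f – l.

f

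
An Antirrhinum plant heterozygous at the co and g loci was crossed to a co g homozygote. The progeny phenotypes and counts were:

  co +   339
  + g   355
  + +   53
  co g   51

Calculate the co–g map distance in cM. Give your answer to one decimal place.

The two most frequent classes, + g (355) and co + (339), are the parental types, so the F1 was + g / co +.
The recombinant classes are + + and co g: 53 + 51 = 104.
Recombination frequency = 104/798 = 0.1303 ≈ 13.0%, i.e. 13.0 cM.

13.0 cM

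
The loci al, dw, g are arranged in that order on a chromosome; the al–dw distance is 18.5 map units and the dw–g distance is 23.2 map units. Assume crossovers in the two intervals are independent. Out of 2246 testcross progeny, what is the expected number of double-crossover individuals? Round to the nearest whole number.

96

Map distances give recombination frequencies of 0.185 and 0.232 for the two intervals.
With no interference, expected double-crossover frequency = 0.185 × 0.232 = 0.04292.
Expected number = 0.04292 × 2246 = 96.40 ≈ 96.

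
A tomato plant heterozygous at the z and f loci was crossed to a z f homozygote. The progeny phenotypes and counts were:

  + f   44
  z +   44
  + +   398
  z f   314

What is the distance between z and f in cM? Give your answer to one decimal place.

The two most frequent classes, + + (398) and z f (314), are the parental types, so the F1 was + + / z f.
The recombinant classes are + f and z +: 44 + 44 = 88.
Recombination frequency = 88/800 = 0.1100 ≈ 11.0%, i.e. 11.0 cM.

11.0 cM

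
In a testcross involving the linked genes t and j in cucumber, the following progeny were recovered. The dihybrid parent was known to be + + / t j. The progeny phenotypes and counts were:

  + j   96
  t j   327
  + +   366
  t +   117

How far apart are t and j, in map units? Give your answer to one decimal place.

23.5 map units

The recombinant classes are + j and t +: 96 + 117 = 213.
Recombination frequency = 213/906 = 0.2351 ≈ 23.5%, i.e. 23.5 map units.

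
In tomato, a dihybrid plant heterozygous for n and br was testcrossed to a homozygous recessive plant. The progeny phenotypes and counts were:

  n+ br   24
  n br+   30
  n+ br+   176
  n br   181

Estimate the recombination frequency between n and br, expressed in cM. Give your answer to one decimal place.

The two most frequent classes, n+ br+ (176) and n br (181), are the parental types, so the F1 was n+ br+ / n br.
The recombinant classes are n+ br and n br+: 24 + 30 = 54.
Recombination frequency = 54/411 = 0.1314 ≈ 13.1%, i.e. 13.1 cM.

13.1 cM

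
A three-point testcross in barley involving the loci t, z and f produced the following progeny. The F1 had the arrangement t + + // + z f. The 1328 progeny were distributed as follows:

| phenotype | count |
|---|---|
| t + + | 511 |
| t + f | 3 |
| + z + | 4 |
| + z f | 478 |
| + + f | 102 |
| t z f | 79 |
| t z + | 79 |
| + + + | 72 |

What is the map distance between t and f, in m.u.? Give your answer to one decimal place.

The two rarest classes, t + f and + z +, are the double crossovers. Comparing them with the parentals, only the f allele has switched, so f is the middle locus and the order is t – f – z.
Crossovers in the t–f interval produce the single-crossover classes + + + and t z f (72 + 79 = 151) plus the double crossovers (7).
RF(t–f) = (151 + 7) / 1328 = 158/1328 = 0.1190 → 11.9 m.u.

11.9 m.u.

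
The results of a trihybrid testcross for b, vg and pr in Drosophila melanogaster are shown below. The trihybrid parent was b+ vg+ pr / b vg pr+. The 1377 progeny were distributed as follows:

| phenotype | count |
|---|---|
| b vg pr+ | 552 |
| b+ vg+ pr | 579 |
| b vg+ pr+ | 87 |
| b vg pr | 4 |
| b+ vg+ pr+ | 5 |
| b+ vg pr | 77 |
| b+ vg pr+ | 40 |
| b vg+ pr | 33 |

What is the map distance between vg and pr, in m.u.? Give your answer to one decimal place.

The two rarest classes, b+ vg+ pr+ and b vg pr, are the double crossovers. Comparing them with the parentals, only the pr allele has switched, so pr is the middle locus and the order is vg – pr – b.
Crossovers in the vg–pr interval produce the single-crossover classes b+ vg pr and b vg+ pr+ (77 + 87 = 164) plus the double crossovers (9).
RF(vg–pr) = (164 + 9) / 1377 = 173/1377 = 0.1256 → 12.6 m.u.

12.6 m.u.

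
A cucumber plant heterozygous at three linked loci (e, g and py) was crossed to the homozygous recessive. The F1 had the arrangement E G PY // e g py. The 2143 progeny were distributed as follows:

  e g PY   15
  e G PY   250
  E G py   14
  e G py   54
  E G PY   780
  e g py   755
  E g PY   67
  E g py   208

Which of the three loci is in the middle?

The two rarest classes, E G py and e g PY, are the double crossovers. Comparing them with the parentals, only the py allele has switched, so py is the middle locus and the order is e – py – g.

py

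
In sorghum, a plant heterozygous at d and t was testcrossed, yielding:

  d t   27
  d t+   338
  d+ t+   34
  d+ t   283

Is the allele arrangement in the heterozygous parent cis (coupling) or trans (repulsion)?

The two most frequent classes are d+ t (283) and d t+ (338); these are the parental (non-recombinant) types.
So the F1 carried d+ t on one chromosome and d t+ on the other — the recessive alleles are on opposite chromosomes (trans / repulsion).

trans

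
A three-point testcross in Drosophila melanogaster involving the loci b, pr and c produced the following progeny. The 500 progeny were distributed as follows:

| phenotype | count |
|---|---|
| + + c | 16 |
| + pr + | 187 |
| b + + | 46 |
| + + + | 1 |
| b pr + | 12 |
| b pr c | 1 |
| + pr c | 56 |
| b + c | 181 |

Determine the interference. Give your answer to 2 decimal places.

The two most frequent reciprocal classes, + pr + and b + c, are the parental types, so the F1 was + pr + / b + c.
The two rarest classes, + + + and b pr c, are the double crossovers. Comparing them with the parentals, only the pr allele has switched, so pr is the middle locus and the order is c – pr – b.
c–pr: (102 + 2)/500 = 0.2080; pr–b: (28 + 2)/500 = 0.0600.
Expected DCO frequency = 0.2080 × 0.0600 ≈ 0.01248; observed = 2/500 ≈ 0.00400.
Coefficient of coincidence = 0.00400/0.01248 ≈ 0.32; interference = 1 − 0.32 = 0.68.

0.68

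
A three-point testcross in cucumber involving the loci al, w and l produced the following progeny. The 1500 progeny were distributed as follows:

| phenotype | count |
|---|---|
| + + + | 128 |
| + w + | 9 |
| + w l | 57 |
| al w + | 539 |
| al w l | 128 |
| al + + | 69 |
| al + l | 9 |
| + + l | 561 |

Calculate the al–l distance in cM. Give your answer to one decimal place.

18.3 cM

The two most frequent reciprocal classes, + + l and al w +, are the parental types, so the F1 was + + l / al w +.
The two rarest classes, al + l and + w +, are the double crossovers. Comparing them with the parentals, only the al allele has switched, so al is the middle locus and the order is w – al – l.
Crossovers in the al–l interval produce the single-crossover classes + + + and al w l (128 + 128 = 256) plus the double crossovers (18).
RF(al–l) = (256 + 18) / 1500 = 274/1500 = 0.1827 → 18.3 cM.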